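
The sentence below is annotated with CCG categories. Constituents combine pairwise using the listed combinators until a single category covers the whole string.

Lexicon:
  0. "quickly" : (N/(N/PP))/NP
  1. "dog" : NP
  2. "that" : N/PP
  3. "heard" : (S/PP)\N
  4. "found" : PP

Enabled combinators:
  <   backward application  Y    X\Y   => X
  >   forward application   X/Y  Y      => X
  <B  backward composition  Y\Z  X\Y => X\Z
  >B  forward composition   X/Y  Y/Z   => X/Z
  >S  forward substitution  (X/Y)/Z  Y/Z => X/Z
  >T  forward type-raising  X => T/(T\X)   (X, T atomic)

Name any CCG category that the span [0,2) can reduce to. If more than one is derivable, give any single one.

N/(N/PP)

[0,5] S   >
  [0,4] S/PP   <
    [0,3] N   >
      [0,2] N/(N/PP)   >
        [0,1] "quickly" : (N/(N/PP))/NP
        [1,2] "dog" : NP
      [2,3] "that" : N/PP
    [3,4] "heard" : (S/PP)\N
  [4,5] "found" : PP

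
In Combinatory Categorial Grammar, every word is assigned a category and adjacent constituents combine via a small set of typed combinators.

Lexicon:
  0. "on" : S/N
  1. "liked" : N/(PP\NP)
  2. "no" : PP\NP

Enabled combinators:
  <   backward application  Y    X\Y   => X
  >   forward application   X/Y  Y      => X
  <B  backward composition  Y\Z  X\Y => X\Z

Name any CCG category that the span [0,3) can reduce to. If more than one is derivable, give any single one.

[0,3] S   >
  [0,1] "on" : S/N
  [1,3] N   >
    [1,2] "liked" : N/(PP\NP)
    [2,3] "no" : PP\NP

S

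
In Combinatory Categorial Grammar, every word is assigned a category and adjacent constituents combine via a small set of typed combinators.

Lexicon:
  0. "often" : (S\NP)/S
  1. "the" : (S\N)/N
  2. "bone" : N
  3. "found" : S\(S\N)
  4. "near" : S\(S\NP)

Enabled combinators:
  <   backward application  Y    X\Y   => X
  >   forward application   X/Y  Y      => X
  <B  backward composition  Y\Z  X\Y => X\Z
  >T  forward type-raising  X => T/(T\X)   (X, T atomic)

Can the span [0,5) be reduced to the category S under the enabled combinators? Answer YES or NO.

YES

[0,5] S   <
  [0,4] S\NP   >
    [0,1] "often" : (S\NP)/S
    [1,4] S   <
      [1,3] S\N   >
        [1,2] "the" : (S\N)/N
        [2,3] "bone" : N
      [3,4] "found" : S\(S\N)
  [4,5] "near" : S\(S\NP)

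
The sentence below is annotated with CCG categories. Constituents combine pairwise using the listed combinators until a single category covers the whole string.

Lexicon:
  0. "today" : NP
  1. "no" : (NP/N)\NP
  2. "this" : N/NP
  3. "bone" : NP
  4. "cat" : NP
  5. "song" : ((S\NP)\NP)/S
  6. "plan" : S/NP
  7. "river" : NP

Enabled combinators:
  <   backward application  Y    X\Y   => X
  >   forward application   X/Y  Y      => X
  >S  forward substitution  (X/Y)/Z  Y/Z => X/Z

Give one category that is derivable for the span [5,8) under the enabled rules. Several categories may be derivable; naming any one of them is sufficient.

(S\NP)\NP

[0,8] S   <
  [0,4] NP   >
    [0,2] NP/N   <
      [0,1] "today" : NP
      [1,2] "no" : (NP/N)\NP
    [2,4] N   >
      [2,3] "this" : N/NP
      [3,4] "bone" : NP
  [4,8] S\NP   <
    [4,5] "cat" : NP
    [5,8] (S\NP)\NP   >
      [5,6] "song" : ((S\NP)\NP)/S
      [6,8] S   >
        [6,7] "plan" : S/NP
        [7,8] "river" : NP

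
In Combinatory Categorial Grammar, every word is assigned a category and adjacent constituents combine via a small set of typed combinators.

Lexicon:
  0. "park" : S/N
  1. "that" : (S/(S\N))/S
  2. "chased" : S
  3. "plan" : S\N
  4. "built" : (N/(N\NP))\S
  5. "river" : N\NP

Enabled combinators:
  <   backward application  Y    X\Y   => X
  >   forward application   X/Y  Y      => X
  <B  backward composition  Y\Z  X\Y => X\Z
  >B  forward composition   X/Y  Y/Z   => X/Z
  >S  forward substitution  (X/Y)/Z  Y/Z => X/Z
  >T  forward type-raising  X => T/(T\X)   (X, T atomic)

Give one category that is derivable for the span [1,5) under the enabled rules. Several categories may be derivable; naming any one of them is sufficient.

[0,6] S   >
  [0,1] "park" : S/N
  [1,6] N   >
    [1,5] N/(N\NP)   <
      [1,4] S   >
        [1,3] S/(S\N)   >
          [1,2] "that" : (S/(S\N))/S
          [2,3] "chased" : S
        [3,4] "plan" : S\N
      [4,5] "built" : (N/(N\NP))\S
    [5,6] "river" : N\NP

N/(N\NP)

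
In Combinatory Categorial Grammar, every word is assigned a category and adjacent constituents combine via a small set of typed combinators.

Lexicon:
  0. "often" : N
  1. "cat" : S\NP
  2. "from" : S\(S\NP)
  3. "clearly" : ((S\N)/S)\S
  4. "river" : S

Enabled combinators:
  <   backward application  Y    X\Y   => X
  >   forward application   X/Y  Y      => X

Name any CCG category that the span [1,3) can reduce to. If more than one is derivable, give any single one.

S

[0,5] S   <
  [0,1] "often" : N
  [1,5] S\N   >
    [1,4] (S\N)/S   <
      [1,3] S   <
        [1,2] "cat" : S\NP
        [2,3] "from" : S\(S\NP)
      [3,4] "clearly" : ((S\N)/S)\S
    [4,5] "river" : S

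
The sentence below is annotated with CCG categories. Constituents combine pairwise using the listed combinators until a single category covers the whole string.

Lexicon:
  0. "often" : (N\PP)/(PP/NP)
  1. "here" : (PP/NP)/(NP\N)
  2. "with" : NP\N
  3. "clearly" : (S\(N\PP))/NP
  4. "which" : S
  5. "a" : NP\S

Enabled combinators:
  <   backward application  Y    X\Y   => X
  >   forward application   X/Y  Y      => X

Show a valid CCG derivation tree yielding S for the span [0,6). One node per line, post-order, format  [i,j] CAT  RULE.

[0,6] S   <
  [0,3] N\PP   >
    [0,1] "often" : (N\PP)/(PP/NP)
    [1,3] PP/NP   >
      [1,2] "here" : (PP/NP)/(NP\N)
      [2,3] "with" : NP\N
  [3,6] S\(N\PP)   >
    [3,4] "clearly" : (S\(N\PP))/NP
    [4,6] NP   <
      [4,5] "which" : S
      [5,6] "a" : NP\S

[0,1] (N\PP)/(PP/NP)  lex  "often"
[1,2] (PP/NP)/(NP\N)  lex  "here"
[2,3] NP\N  lex  "with"
[1,3] PP/NP  >  k=2
[0,3] N\PP  >  k=1
[3,4] (S\(N\PP))/NP  lex  "clearly"
[4,5] S  lex  "which"
[5,6] NP\S  lex  "a"
[4,6] NP  <  k=5
[3,6] S\(N\PP)  >  k=4
[0,6] S  <  k=3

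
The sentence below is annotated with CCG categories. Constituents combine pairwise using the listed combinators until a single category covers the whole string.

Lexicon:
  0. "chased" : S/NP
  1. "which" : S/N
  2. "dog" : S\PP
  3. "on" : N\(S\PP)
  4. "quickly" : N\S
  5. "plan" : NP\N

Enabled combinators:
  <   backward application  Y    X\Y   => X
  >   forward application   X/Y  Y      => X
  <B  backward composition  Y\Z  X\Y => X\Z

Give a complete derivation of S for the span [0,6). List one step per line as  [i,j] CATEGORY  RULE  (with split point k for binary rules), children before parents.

[0,6] S   >
  [0,1] "chased" : S/NP
  [1,6] NP   <
    [1,5] N   <
      [1,4] S   >
        [1,2] "which" : S/N
        [2,4] N   <
          [2,3] "dog" : S\PP
          [3,4] "on" : N\(S\PP)
      [4,5] "quickly" : N\S
    [5,6] "plan" : NP\N

[0,1] S/NP  lex  "chased"
[1,2] S/N  lex  "which"
[2,3] S\PP  lex  "dog"
[3,4] N\(S\PP)  lex  "on"
[2,4] N  <  k=3
[1,4] S  >  k=2
[4,5] N\S  lex  "quickly"
[1,5] N  <  k=4
[5,6] NP\N  lex  "plan"
[1,6] NP  <  k=5
[0,6] S  >  k=1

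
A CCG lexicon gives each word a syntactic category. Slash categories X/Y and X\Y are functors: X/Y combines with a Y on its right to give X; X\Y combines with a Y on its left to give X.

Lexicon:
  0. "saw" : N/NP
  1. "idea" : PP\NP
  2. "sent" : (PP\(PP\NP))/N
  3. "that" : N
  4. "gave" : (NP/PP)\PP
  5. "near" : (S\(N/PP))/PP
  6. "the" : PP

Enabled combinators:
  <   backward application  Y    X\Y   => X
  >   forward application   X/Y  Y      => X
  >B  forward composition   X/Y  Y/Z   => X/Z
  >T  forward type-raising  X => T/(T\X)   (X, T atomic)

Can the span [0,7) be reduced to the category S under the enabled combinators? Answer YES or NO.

[0,7] S   <
  [0,5] N/PP   >B
    [0,1] "saw" : N/NP
    [1,5] NP/PP   <
      [1,4] PP   <
        [1,2] "idea" : PP\NP
        [2,4] PP\(PP\NP)   >
          [2,3] "sent" : (PP\(PP\NP))/N
          [3,4] "that" : N
      [4,5] "gave" : (NP/PP)\PP
  [5,7] S\(N/PP)   >
    [5,6] "near" : (S\(N/PP))/PP
    [6,7] "the" : PP

YES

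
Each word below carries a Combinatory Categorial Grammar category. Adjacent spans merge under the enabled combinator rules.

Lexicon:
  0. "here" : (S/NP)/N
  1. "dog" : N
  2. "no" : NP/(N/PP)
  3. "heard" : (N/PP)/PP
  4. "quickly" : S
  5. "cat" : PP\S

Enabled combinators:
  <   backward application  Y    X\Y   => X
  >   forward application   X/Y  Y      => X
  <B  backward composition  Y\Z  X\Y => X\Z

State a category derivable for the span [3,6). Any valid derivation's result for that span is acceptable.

N/PP

[0,6] S   >
  [0,2] S/NP   >
    [0,1] "here" : (S/NP)/N
    [1,2] "dog" : N
  [2,6] NP   >
    [2,3] "no" : NP/(N/PP)
    [3,6] N/PP   >
      [3,4] "heard" : (N/PP)/PP
      [4,6] PP   <
        [4,5] "quickly" : S
        [5,6] "cat" : PP\S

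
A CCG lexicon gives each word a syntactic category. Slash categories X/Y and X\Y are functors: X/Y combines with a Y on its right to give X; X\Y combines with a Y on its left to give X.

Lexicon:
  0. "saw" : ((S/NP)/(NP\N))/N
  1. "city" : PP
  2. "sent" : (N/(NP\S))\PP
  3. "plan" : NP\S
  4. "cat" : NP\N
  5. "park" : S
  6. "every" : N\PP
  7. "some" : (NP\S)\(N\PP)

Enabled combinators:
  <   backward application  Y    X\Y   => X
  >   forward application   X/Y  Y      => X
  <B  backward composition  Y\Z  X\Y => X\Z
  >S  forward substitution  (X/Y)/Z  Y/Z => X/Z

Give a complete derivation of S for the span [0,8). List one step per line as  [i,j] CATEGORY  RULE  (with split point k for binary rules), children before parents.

[0,1] ((S/NP)/(NP\N))/N  lex  "saw"
[1,2] PP  lex  "city"
[2,3] (N/(NP\S))\PP  lex  "sent"
[1,3] N/(NP\S)  <  k=2
[3,4] NP\S  lex  "plan"
[1,4] N  >  k=3
[0,4] (S/NP)/(NP\N)  >  k=1
[4,5] NP\N  lex  "cat"
[0,5] S/NP  >  k=4
[5,6] S  lex  "park"
[6,7] N\PP  lex  "every"
[7,8] (NP\S)\(N\PP)  lex  "some"
[6,8] NP\S  <  k=7
[5,8] NP  <  k=6
[0,8] S  >  k=5

[0,8] S   >
  [0,5] S/NP   >
    [0,4] (S/NP)/(NP\N)   >
      [0,1] "saw" : ((S/NP)/(NP\N))/N
      [1,4] N   >
        [1,3] N/(NP\S)   <
          [1,2] "city" : PP
          [2,3] "sent" : (N/(NP\S))\PP
        [3,4] "plan" : NP\S
    [4,5] "cat" : NP\N
  [5,8] NP   <
    [5,6] "park" : S
    [6,8] NP\S   <
      [6,7] "every" : N\PP
      [7,8] "some" : (NP\S)\(N\PP)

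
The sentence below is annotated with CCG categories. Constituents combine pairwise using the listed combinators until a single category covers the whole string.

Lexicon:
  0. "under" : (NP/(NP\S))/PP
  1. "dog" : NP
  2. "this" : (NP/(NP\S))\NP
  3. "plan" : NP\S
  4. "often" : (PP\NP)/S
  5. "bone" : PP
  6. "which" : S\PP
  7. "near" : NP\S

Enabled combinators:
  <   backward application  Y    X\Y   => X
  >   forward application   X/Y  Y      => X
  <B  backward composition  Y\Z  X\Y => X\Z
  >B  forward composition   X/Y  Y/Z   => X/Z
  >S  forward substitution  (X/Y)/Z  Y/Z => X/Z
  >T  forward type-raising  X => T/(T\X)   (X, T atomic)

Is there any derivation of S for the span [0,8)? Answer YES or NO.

NO

(NP/(NP\S))/PP NP (NP/(NP\S))\NP NP\S (PP\NP)/S PP S\PP NP\S
CKY chart[0,8] = {(NP/(NP\S))/(S\NP), N/(N\NP), NP, NP/(NP\NP), PP/(PP\NP), S/(S\NP)}; S ∉ chart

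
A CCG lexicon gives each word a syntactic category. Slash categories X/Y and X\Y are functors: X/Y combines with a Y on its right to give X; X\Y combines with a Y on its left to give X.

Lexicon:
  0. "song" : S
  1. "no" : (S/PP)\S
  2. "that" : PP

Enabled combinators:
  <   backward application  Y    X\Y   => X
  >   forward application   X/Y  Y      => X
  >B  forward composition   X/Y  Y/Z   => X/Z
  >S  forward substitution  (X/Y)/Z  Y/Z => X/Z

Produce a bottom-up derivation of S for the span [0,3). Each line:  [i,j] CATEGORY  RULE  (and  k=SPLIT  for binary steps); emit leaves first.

[0,3] S   >
  [0,2] S/PP   <
    [0,1] "song" : S
    [1,2] "no" : (S/PP)\S
  [2,3] "that" : PP

[0,1] S  lex  "song"
[1,2] (S/PP)\S  lex  "no"
[0,2] S/PP  <  k=1
[2,3] PP  lex  "that"
[0,3] S  >  k=2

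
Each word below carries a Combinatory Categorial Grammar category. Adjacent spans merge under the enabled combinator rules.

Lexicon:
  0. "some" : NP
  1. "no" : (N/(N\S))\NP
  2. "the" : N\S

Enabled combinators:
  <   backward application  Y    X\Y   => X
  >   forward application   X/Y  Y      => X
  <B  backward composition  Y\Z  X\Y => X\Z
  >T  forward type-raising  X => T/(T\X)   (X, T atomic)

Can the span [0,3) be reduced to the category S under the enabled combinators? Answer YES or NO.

NO

NP (N/(N\S))\NP N\S
CKY chart[0,3] = {N, N/(N\N), NP/(NP\N), PP/(PP\N), S/(S\N)}; S ∉ chart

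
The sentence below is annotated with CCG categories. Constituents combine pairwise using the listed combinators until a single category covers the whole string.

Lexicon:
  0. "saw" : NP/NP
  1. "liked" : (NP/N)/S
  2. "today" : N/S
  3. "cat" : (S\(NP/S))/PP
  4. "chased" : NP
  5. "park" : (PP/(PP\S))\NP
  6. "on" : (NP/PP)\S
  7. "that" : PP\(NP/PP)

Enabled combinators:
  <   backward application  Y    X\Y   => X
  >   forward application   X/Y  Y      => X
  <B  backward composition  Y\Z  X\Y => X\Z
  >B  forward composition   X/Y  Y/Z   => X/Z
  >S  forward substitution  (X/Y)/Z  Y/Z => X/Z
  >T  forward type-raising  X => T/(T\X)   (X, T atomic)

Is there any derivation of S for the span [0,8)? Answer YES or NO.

YES

[0,8] S   <
  [0,3] NP/S   >B
    [0,1] "saw" : NP/NP
    [1,3] NP/S   >S
      [1,2] "liked" : (NP/N)/S
      [2,3] "today" : N/S
  [3,8] S\(NP/S)   >
    [3,4] "cat" : (S\(NP/S))/PP
    [4,8] PP   >
      [4,6] PP/(PP\S)   <
        [4,5] "chased" : NP
        [5,6] "park" : (PP/(PP\S))\NP
      [6,8] PP\S   <B
        [6,7] "on" : (NP/PP)\S
        [7,8] "that" : PP\(NP/PP)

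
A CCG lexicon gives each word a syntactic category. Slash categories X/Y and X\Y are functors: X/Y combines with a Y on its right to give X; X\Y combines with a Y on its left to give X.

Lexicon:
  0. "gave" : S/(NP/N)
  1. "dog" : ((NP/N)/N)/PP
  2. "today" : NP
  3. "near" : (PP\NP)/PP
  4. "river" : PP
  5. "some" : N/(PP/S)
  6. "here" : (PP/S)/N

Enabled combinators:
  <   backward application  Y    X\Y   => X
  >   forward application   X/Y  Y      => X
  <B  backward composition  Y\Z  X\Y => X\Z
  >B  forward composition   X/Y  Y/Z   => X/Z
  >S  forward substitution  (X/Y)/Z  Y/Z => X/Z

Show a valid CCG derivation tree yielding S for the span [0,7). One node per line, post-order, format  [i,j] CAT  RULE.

[0,1] S/(NP/N)  lex  "gave"
[1,2] ((NP/N)/N)/PP  lex  "dog"
[2,3] NP  lex  "today"
[3,4] (PP\NP)/PP  lex  "near"
[4,5] PP  lex  "river"
[3,5] PP\NP  >  k=4
[2,5] PP  <  k=3
[1,5] (NP/N)/N  >  k=2
[5,6] N/(PP/S)  lex  "some"
[6,7] (PP/S)/N  lex  "here"
[5,7] N/N  >B  k=6
[1,7] NP/N  >S  k=5
[0,7] S  >  k=1

[0,7] S   >
  [0,1] "gave" : S/(NP/N)
  [1,7] NP/N   >S
    [1,5] (NP/N)/N   >
      [1,2] "dog" : ((NP/N)/N)/PP
      [2,5] PP   <
        [2,3] "today" : NP
        [3,5] PP\NP   >
          [3,4] "near" : (PP\NP)/PP
          [4,5] "river" : PP
    [5,7] N/N   >B
      [5,6] "some" : N/(PP/S)
      [6,7] "here" : (PP/S)/N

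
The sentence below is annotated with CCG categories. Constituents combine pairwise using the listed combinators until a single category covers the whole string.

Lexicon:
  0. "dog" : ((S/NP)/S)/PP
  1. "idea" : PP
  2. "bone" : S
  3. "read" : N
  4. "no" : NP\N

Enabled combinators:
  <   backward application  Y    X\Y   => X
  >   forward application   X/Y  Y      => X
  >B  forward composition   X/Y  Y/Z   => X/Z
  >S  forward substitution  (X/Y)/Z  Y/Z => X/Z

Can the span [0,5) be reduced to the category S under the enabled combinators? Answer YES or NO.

[0,5] S   >
  [0,3] S/NP   >
    [0,2] (S/NP)/S   >
      [0,1] "dog" : ((S/NP)/S)/PP
      [1,2] "idea" : PP
    [2,3] "bone" : S
  [3,5] NP   <
    [3,4] "read" : N
    [4,5] "no" : NP\N

YES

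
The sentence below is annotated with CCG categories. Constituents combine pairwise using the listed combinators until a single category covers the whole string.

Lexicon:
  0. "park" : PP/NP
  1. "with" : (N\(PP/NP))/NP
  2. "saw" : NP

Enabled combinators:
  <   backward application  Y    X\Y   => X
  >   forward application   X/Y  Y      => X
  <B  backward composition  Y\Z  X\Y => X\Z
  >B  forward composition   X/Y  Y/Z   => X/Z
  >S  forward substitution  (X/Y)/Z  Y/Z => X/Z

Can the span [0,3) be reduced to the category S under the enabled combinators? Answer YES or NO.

NO

PP/NP (N\(PP/NP))/NP NP
CKY chart[0,3] = {N}; S ∉ chart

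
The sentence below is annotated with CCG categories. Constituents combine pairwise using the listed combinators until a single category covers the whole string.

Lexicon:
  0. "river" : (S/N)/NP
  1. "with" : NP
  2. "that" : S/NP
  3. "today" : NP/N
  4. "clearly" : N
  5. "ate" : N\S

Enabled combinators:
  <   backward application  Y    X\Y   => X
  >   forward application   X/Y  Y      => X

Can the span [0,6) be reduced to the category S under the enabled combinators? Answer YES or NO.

YES

[0,6] S   >
  [0,2] S/N   >
    [0,1] "river" : (S/N)/NP
    [1,2] "with" : NP
  [2,6] N   <
    [2,5] S   >
      [2,3] "that" : S/NP
      [3,5] NP   >
        [3,4] "today" : NP/N
        [4,5] "clearly" : N
    [5,6] "ate" : N\S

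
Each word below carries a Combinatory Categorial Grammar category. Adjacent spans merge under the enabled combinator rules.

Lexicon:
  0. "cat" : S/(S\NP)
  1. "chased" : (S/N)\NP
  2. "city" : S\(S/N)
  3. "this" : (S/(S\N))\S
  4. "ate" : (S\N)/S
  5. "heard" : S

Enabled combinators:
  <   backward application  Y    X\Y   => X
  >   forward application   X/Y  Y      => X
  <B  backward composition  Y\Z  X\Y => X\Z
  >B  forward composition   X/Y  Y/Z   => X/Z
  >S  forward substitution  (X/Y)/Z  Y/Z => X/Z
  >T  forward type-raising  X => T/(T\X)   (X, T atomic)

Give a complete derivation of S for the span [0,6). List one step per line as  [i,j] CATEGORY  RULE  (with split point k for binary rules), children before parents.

[0,6] S   >
  [0,4] S/(S\N)   <
    [0,3] S   >
      [0,1] "cat" : S/(S\NP)
      [1,3] S\NP   <B
        [1,2] "chased" : (S/N)\NP
        [2,3] "city" : S\(S/N)
    [3,4] "this" : (S/(S\N))\S
  [4,6] S\N   >
    [4,5] "ate" : (S\N)/S
    [5,6] "heard" : S

[0,1] S/(S\NP)  lex  "cat"
[1,2] (S/N)\NP  lex  "chased"
[2,3] S\(S/N)  lex  "city"
[1,3] S\NP  <B  k=2
[0,3] S  >  k=1
[3,4] (S/(S\N))\S  lex  "this"
[0,4] S/(S\N)  <  k=3
[4,5] (S\N)/S  lex  "ate"
[5,6] S  lex  "heard"
[4,6] S\N  >  k=5
[0,6] S  >  k=4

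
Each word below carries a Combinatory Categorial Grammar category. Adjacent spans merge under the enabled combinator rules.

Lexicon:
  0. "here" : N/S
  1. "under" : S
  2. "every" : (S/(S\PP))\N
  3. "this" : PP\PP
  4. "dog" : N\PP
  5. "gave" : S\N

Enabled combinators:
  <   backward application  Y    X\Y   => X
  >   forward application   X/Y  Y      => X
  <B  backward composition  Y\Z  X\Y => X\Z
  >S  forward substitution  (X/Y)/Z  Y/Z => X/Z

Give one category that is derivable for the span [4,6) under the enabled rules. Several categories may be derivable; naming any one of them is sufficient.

S\PP

[0,6] S   >
  [0,3] S/(S\PP)   <
    [0,2] N   >
      [0,1] "here" : N/S
      [1,2] "under" : S
    [2,3] "every" : (S/(S\PP))\N
  [3,6] S\PP   <B
    [3,4] "this" : PP\PP
    [4,6] S\PP   <B
      [4,5] "dog" : N\PP
      [5,6] "gave" : S\N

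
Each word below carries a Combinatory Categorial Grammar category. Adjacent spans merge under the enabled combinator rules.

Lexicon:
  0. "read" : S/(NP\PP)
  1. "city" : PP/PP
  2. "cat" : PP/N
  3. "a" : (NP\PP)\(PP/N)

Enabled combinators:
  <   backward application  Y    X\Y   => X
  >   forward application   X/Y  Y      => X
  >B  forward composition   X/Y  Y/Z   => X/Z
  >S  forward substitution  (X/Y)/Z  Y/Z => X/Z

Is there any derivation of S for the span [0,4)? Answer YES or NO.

YES

[0,4] S   >
  [0,1] "read" : S/(NP\PP)
  [1,4] NP\PP   <
    [1,3] PP/N   >B
      [1,2] "city" : PP/PP
      [2,3] "cat" : PP/N
    [3,4] "a" : (NP\PP)\(PP/N)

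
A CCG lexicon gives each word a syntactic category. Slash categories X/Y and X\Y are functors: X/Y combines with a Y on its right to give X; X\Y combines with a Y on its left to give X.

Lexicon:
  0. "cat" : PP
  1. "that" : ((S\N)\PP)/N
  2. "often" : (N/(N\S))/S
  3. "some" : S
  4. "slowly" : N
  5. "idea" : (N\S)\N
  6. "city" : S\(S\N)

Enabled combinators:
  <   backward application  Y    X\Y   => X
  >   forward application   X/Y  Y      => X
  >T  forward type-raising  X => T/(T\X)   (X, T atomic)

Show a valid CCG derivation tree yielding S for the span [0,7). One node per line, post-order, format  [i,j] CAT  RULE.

[0,1] PP  lex  "cat"
[1,2] ((S\N)\PP)/N  lex  "that"
[2,3] (N/(N\S))/S  lex  "often"
[3,4] S  lex  "some"
[2,4] N/(N\S)  >  k=3
[4,5] N  lex  "slowly"
[5,6] (N\S)\N  lex  "idea"
[4,6] N\S  <  k=5
[2,6] N  >  k=4
[1,6] (S\N)\PP  >  k=2
[0,6] S\N  <  k=1
[6,7] S\(S\N)  lex  "city"
[0,7] S  <  k=6

[0,7] S   <
  [0,6] S\N   <
    [0,1] "cat" : PP
    [1,6] (S\N)\PP   >
      [1,2] "that" : ((S\N)\PP)/N
      [2,6] N   >
        [2,4] N/(N\S)   >
          [2,3] "often" : (N/(N\S))/S
          [3,4] "some" : S
        [4,6] N\S   <
          [4,5] "slowly" : N
          [5,6] "idea" : (N\S)\N
  [6,7] "city" : S\(S\N)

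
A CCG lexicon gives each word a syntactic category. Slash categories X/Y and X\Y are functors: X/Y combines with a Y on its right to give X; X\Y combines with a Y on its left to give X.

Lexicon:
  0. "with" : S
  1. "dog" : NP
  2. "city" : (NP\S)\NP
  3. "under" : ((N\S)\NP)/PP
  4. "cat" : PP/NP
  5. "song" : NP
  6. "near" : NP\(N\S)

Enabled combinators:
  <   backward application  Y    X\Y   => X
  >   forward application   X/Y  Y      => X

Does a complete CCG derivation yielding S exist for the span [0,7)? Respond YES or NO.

S NP (NP\S)\NP ((N\S)\NP)/PP PP/NP NP NP\(N\S)
CKY chart[0,7] = {NP}; S ∉ chart

NO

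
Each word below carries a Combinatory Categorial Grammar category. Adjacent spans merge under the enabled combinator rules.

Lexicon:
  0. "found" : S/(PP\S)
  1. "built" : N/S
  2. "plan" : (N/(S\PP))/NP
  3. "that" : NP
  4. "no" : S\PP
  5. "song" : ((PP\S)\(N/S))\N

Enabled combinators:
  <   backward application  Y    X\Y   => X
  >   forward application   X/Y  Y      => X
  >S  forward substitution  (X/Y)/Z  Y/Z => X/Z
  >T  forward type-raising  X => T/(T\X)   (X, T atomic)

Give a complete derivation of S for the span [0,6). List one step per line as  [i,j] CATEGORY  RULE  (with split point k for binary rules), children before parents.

[0,6] S   >
  [0,1] "found" : S/(PP\S)
  [1,6] PP\S   <
    [1,2] "built" : N/S
    [2,6] (PP\S)\(N/S)   <
      [2,5] N   >
        [2,4] N/(S\PP)   >
          [2,3] "plan" : (N/(S\PP))/NP
          [3,4] "that" : NP
        [4,5] "no" : S\PP
      [5,6] "song" : ((PP\S)\(N/S))\N

[0,1] S/(PP\S)  lex  "found"
[1,2] N/S  lex  "built"
[2,3] (N/(S\PP))/NP  lex  "plan"
[3,4] NP  lex  "that"
[2,4] N/(S\PP)  >  k=3
[4,5] S\PP  lex  "no"
[2,5] N  >  k=4
[5,6] ((PP\S)\(N/S))\N  lex  "song"
[2,6] (PP\S)\(N/S)  <  k=5
[1,6] PP\S  <  k=2
[0,6] S  >  k=1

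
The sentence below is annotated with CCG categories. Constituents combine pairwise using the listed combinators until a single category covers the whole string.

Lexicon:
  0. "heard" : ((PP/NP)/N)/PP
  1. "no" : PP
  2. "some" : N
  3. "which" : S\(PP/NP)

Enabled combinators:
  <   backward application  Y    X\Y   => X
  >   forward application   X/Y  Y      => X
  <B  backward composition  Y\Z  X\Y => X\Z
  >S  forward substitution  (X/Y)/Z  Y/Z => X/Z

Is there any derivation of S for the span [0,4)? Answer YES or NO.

[0,4] S   <
  [0,3] PP/NP   >
    [0,2] (PP/NP)/N   >
      [0,1] "heard" : ((PP/NP)/N)/PP
      [1,2] "no" : PP
    [2,3] "some" : N
  [3,4] "which" : S\(PP/NP)

YES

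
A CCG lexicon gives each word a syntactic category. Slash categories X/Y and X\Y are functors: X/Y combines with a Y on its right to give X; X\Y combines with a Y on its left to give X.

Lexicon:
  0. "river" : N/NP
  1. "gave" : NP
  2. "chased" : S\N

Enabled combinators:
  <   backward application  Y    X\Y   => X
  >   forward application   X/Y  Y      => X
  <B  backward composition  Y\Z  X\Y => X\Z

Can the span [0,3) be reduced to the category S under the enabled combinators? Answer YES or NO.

YES

[0,3] S   <
  [0,2] N   >
    [0,1] "river" : N/NP
    [1,2] "gave" : NP
  [2,3] "chased" : S\N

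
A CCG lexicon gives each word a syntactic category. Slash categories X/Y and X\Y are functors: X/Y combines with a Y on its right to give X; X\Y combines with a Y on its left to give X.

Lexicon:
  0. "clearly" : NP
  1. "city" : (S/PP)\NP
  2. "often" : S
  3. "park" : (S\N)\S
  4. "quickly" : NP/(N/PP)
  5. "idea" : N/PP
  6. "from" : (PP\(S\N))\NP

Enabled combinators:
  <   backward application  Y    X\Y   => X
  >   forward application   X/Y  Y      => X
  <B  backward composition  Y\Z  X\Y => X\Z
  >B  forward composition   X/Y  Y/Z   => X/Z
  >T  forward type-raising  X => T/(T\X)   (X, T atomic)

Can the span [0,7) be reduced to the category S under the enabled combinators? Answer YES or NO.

[0,7] S   >
  [0,2] S/PP   <
    [0,1] "clearly" : NP
    [1,2] "city" : (S/PP)\NP
  [2,7] PP   <
    [2,3] "often" : S
    [3,7] PP\S   <B
      [3,4] "park" : (S\N)\S
      [4,7] PP\(S\N)   <
        [4,6] NP   >
          [4,5] "quickly" : NP/(N/PP)
          [5,6] "idea" : N/PP
        [6,7] "from" : (PP\(S\N))\NP

YES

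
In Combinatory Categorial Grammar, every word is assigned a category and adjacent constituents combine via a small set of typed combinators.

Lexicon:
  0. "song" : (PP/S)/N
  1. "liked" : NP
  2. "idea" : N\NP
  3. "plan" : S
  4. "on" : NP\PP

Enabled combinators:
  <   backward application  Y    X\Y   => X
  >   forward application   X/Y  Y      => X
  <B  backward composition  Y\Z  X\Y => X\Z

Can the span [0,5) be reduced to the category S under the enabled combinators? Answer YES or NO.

NO

(PP/S)/N NP N\NP S NP\PP
CKY chart[0,5] = {NP}; S ∉ chart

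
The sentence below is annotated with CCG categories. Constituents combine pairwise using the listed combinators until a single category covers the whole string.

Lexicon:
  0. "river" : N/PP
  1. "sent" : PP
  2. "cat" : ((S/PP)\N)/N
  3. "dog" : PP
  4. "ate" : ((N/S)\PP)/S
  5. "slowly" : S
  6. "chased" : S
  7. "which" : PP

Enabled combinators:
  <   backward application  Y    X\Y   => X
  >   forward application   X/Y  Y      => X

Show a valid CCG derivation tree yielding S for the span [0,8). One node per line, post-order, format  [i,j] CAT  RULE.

[0,8] S   >
  [0,7] S/PP   <
    [0,2] N   >
      [0,1] "river" : N/PP
      [1,2] "sent" : PP
    [2,7] (S/PP)\N   >
      [2,3] "cat" : ((S/PP)\N)/N
      [3,7] N   >
        [3,6] N/S   <
          [3,4] "dog" : PP
          [4,6] (N/S)\PP   >
            [4,5] "ate" : ((N/S)\PP)/S
            [5,6] "slowly" : S
        [6,7] "chased" : S
  [7,8] "which" : PP

[0,1] N/PP  lex  "river"
[1,2] PP  lex  "sent"
[0,2] N  >  k=1
[2,3] ((S/PP)\N)/N  lex  "cat"
[3,4] PP  lex  "dog"
[4,5] ((N/S)\PP)/S  lex  "ate"
[5,6] S  lex  "slowly"
[4,6] (N/S)\PP  >  k=5
[3,6] N/S  <  k=4
[6,7] S  lex  "chased"
[3,7] N  >  k=6
[2,7] (S/PP)\N  >  k=3
[0,7] S/PP  <  k=2
[7,8] PP  lex  "which"
[0,8] S  >  k=7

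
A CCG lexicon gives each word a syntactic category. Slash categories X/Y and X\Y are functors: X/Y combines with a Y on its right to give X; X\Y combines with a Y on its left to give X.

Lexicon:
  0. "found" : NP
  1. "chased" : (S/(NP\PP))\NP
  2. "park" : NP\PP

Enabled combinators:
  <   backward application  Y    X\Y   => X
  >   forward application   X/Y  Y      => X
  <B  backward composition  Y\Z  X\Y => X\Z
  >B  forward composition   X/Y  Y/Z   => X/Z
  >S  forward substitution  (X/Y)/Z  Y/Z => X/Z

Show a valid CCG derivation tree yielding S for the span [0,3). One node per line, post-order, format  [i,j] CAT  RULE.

[0,3] S   >
  [0,2] S/(NP\PP)   <
    [0,1] "found" : NP
    [1,2] "chased" : (S/(NP\PP))\NP
  [2,3] "park" : NP\PP

[0,1] NP  lex  "found"
[1,2] (S/(NP\PP))\NP  lex  "chased"
[0,2] S/(NP\PP)  <  k=1
[2,3] NP\PP  lex  "park"
[0,3] S  >  k=2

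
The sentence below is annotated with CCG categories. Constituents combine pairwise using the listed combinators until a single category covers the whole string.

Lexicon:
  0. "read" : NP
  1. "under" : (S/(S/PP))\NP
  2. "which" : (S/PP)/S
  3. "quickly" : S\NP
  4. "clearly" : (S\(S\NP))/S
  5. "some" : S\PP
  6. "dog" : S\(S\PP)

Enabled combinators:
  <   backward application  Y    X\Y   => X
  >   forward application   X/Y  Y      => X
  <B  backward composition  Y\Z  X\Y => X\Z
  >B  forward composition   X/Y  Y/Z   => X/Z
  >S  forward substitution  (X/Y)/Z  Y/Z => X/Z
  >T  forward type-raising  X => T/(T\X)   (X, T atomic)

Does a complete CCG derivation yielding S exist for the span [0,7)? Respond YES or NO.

[0,7] S   >
  [0,2] S/(S/PP)   <
    [0,1] "read" : NP
    [1,2] "under" : (S/(S/PP))\NP
  [2,7] S/PP   >
    [2,3] "which" : (S/PP)/S
    [3,7] S   <
      [3,4] "quickly" : S\NP
      [4,7] S\(S\NP)   >
        [4,5] "clearly" : (S\(S\NP))/S
        [5,7] S   <
          [5,6] "some" : S\PP
          [6,7] "dog" : S\(S\PP)

YES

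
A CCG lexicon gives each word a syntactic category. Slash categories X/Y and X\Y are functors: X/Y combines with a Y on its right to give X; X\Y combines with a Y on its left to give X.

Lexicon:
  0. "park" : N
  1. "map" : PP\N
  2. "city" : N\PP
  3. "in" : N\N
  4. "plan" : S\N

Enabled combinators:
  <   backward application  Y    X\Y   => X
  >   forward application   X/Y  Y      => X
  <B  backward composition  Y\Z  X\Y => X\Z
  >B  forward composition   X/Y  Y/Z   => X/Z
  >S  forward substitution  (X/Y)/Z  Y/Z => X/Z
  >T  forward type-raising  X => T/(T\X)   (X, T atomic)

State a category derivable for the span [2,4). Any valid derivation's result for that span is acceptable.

[0,5] S   <
  [0,1] "park" : N
  [1,5] S\N   <B
    [1,2] "map" : PP\N
    [2,5] S\PP   <B
      [2,4] N\PP   <B
        [2,3] "city" : N\PP
        [3,4] "in" : N\N
      [4,5] "plan" : S\N

N\PP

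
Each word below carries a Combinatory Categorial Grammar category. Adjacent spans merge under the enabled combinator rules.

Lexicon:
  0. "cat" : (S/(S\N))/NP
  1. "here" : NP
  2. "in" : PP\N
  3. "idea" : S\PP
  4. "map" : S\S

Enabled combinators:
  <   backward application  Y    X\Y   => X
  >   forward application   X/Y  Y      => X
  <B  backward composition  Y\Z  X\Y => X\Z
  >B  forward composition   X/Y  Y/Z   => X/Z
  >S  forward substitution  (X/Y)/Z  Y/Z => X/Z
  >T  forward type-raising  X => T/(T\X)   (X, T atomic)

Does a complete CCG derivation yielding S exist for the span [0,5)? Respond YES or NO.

YES

[0,5] S   >
  [0,2] S/(S\N)   >
    [0,1] "cat" : (S/(S\N))/NP
    [1,2] "here" : NP
  [2,5] S\N   <B
    [2,3] "in" : PP\N
    [3,5] S\PP   <B
      [3,4] "idea" : S\PP
      [4,5] "map" : S\S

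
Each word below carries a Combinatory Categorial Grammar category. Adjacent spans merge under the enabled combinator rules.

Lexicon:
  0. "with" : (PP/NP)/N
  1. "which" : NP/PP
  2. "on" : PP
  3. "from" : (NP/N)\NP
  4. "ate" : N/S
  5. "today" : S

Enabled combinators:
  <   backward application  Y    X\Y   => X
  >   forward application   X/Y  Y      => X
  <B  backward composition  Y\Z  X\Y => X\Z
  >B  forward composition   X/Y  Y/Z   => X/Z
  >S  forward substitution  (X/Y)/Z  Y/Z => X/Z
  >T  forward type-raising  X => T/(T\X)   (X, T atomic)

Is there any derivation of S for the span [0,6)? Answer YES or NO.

(PP/NP)/N NP/PP PP (NP/N)\NP N/S S
CKY chart[0,6] = {(PP/NP)/(N\NP), N/(N\PP), NP/(NP\PP), PP, PP/(N\N), PP/(PP\PP), PP/(S\S), S/(S\PP)}; S ∉ chart

NO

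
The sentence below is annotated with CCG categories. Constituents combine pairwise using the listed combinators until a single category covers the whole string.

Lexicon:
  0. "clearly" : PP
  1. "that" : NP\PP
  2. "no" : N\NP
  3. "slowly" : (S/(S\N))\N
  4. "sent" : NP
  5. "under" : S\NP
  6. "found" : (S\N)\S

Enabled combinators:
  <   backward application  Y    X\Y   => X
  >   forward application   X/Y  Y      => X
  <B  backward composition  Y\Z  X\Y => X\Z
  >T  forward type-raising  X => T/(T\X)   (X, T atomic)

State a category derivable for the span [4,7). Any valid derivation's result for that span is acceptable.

[0,7] S   >
  [0,4] S/(S\N)   <
    [0,3] N   <
      [0,1] "clearly" : PP
      [1,3] N\PP   <B
        [1,2] "that" : NP\PP
        [2,3] "no" : N\NP
    [3,4] "slowly" : (S/(S\N))\N
  [4,7] S\N   <
    [4,6] S   >
      [4,5] S/(S\NP)   >T
        [4,5] "sent" : NP
      [5,6] "under" : S\NP
    [6,7] "found" : (S\N)\S

S\N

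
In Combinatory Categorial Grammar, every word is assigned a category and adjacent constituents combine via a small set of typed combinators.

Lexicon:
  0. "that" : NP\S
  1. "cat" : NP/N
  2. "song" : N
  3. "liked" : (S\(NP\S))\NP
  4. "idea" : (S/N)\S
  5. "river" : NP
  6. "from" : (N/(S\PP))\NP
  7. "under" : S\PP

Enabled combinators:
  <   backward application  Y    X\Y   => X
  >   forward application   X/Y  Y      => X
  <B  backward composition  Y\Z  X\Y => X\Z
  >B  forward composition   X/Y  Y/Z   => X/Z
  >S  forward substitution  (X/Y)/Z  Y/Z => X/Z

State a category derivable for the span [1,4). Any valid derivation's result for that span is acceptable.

[0,8] S   >
  [0,5] S/N   <
    [0,4] S   <
      [0,1] "that" : NP\S
      [1,4] S\(NP\S)   <
        [1,3] NP   >
          [1,2] "cat" : NP/N
          [2,3] "song" : N
        [3,4] "liked" : (S\(NP\S))\NP
    [4,5] "idea" : (S/N)\S
  [5,8] N   >
    [5,7] N/(S\PP)   <
      [5,6] "river" : NP
      [6,7] "from" : (N/(S\PP))\NP
    [7,8] "under" : S\PP

S\(NP\S)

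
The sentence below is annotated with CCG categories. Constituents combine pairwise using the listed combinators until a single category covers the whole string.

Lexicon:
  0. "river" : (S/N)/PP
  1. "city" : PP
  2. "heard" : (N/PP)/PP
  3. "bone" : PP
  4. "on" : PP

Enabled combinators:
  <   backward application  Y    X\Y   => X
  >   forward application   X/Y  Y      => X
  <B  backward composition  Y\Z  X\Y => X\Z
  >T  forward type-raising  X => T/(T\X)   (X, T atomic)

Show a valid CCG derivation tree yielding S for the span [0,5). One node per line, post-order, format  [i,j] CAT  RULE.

[0,1] (S/N)/PP  lex  "river"
[1,2] PP  lex  "city"
[0,2] S/N  >  k=1
[2,3] (N/PP)/PP  lex  "heard"
[3,4] PP  lex  "bone"
[2,4] N/PP  >  k=3
[4,5] PP  lex  "on"
[2,5] N  >  k=4
[0,5] S  >  k=2

[0,5] S   >
  [0,2] S/N   >
    [0,1] "river" : (S/N)/PP
    [1,2] "city" : PP
  [2,5] N   >
    [2,4] N/PP   >
      [2,3] "heard" : (N/PP)/PP
      [3,4] "bone" : PP
    [4,5] "on" : PP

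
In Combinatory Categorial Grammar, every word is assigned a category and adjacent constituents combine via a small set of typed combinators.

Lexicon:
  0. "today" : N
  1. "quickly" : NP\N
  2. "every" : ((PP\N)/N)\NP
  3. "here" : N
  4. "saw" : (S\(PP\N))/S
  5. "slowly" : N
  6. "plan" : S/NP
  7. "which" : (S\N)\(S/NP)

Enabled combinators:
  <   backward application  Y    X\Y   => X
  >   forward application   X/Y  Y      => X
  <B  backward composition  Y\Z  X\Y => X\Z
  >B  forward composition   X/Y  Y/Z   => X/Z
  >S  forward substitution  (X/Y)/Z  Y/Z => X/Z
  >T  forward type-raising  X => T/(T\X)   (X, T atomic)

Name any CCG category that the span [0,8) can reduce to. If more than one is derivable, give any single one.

[0,8] S   <
  [0,4] PP\N   >
    [0,3] (PP\N)/N   <
      [0,2] NP   <
        [0,1] "today" : N
        [1,2] "quickly" : NP\N
      [2,3] "every" : ((PP\N)/N)\NP
    [3,4] "here" : N
  [4,8] S\(PP\N)   >
    [4,5] "saw" : (S\(PP\N))/S
    [5,8] S   <
      [5,6] "slowly" : N
      [6,8] S\N   <
        [6,7] "plan" : S/NP
        [7,8] "which" : (S\N)\(S/NP)

S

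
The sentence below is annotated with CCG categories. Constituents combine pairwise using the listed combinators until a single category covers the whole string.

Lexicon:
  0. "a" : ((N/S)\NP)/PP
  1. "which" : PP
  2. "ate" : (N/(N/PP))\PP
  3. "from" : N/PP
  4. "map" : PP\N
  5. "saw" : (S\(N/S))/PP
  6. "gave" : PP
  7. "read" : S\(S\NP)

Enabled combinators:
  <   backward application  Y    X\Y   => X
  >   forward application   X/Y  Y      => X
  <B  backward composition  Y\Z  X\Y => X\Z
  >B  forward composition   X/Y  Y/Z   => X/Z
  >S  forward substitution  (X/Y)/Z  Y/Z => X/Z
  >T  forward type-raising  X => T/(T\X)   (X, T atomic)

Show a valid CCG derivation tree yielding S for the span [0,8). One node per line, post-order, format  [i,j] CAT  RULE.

[0,1] ((N/S)\NP)/PP  lex  "a"
[1,2] PP  lex  "which"
[2,3] (N/(N/PP))\PP  lex  "ate"
[1,3] N/(N/PP)  <  k=2
[3,4] N/PP  lex  "from"
[1,4] N  >  k=3
[4,5] PP\N  lex  "map"
[1,5] PP  <  k=4
[0,5] (N/S)\NP  >  k=1
[5,6] (S\(N/S))/PP  lex  "saw"
[6,7] PP  lex  "gave"
[5,7] S\(N/S)  >  k=6
[0,7] S\NP  <B  k=5
[7,8] S\(S\NP)  lex  "read"
[0,8] S  <  k=7

[0,8] S   <
  [0,7] S\NP   <B
    [0,5] (N/S)\NP   >
      [0,1] "a" : ((N/S)\NP)/PP
      [1,5] PP   <
        [1,4] N   >
          [1,3] N/(N/PP)   <
            [1,2] "which" : PP
            [2,3] "ate" : (N/(N/PP))\PP
          [3,4] "from" : N/PP
        [4,5] "map" : PP\N
    [5,7] S\(N/S)   >
      [5,6] "saw" : (S\(N/S))/PP
      [6,7] "gave" : PP
  [7,8] "read" : S\(S\NP)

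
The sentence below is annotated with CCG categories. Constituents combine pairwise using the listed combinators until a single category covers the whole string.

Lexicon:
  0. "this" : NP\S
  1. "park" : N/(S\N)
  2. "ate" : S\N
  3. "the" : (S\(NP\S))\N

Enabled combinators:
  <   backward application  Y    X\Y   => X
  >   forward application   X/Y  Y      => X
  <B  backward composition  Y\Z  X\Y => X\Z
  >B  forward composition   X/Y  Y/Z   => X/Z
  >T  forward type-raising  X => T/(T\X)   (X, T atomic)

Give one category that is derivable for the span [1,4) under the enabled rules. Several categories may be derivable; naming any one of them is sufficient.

[0,4] S   <
  [0,1] "this" : NP\S
  [1,4] S\(NP\S)   <
    [1,3] N   >
      [1,2] "park" : N/(S\N)
      [2,3] "ate" : S\N
    [3,4] "the" : (S\(NP\S))\N

S\(NP\S)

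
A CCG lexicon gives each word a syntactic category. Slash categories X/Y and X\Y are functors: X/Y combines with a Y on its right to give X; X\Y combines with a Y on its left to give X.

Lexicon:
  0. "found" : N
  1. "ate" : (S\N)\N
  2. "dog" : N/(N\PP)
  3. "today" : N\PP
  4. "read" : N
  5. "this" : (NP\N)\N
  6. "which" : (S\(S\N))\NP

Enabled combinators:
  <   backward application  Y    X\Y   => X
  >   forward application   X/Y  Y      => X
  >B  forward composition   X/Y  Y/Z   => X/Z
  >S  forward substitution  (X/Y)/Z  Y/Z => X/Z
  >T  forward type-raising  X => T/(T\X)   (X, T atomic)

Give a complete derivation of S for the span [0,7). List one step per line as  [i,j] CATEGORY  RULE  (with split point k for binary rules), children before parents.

[0,7] S   <
  [0,2] S\N   <
    [0,1] "found" : N
    [1,2] "ate" : (S\N)\N
  [2,7] S\(S\N)   <
    [2,6] NP   <
      [2,4] N   >
        [2,3] "dog" : N/(N\PP)
        [3,4] "today" : N\PP
      [4,6] NP\N   <
        [4,5] "read" : N
        [5,6] "this" : (NP\N)\N
    [6,7] "which" : (S\(S\N))\NP

[0,1] N  lex  "found"
[1,2] (S\N)\N  lex  "ate"
[0,2] S\N  <  k=1
[2,3] N/(N\PP)  lex  "dog"
[3,4] N\PP  lex  "today"
[2,4] N  >  k=3
[4,5] N  lex  "read"
[5,6] (NP\N)\N  lex  "this"
[4,6] NP\N  <  k=5
[2,6] NP  <  k=4
[6,7] (S\(S\N))\NP  lex  "which"
[2,7] S\(S\N)  <  k=6
[0,7] S  <  k=2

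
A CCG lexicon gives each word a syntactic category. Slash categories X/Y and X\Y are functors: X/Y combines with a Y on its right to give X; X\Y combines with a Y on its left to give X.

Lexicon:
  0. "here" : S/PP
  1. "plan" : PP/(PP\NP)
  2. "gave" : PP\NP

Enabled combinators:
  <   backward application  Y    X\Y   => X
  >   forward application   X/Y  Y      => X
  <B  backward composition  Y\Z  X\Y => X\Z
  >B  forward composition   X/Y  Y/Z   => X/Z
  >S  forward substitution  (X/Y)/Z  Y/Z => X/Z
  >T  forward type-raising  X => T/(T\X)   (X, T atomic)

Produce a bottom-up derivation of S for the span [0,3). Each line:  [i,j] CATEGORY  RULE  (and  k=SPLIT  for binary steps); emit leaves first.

[0,3] S   >
  [0,1] "here" : S/PP
  [1,3] PP   >
    [1,2] "plan" : PP/(PP\NP)
    [2,3] "gave" : PP\NP

[0,1] S/PP  lex  "here"
[1,2] PP/(PP\NP)  lex  "plan"
[2,3] PP\NP  lex  "gave"
[1,3] PP  >  k=2
[0,3] S  >  k=1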